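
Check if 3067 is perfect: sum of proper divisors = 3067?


Proper divisors of 3067: 1
Sum = 1 = 1

No, 3067 is not perfect (1 ≠ 3067)


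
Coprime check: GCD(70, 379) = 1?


Euclidean algorithm:
379 = 5 * 70 + 29
70 = 2 * 29 + 12
29 = 2 * 12 + 5
12 = 2 * 5 + 2
5 = 2 * 2 + 1
2 = 2 * 1 + 0
GCD(70, 379) = 1

Yes, coprime (GCD = 1)


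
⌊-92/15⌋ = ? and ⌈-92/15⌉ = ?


-92/15 = -6.1333
floor = -7
ceil = -6

floor = -7, ceil = -6


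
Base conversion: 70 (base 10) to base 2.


70 (base 10) = 70 (decimal)
70 (decimal) = 1000110 (base 2)


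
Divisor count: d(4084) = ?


4084 = 2^2 × 1021^1
d(4084) = (2+1) × (1+1) = 6

6 divisors


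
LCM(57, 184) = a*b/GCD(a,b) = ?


GCD(57, 184) = 1
LCM = 57*184/1 = 10488/1 = 10488

LCM = 10488


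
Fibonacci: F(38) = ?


Sequence: 1, 1, 2, 3, 5, 8, 13, 21, 34, 55, 89, 144, 233, 377, 610, 987, 1597, 2584, 4181, 6765, 10946, 17711, 28657, 46368, 75025, 121393, 196418, 317811, 514229, 832040, 1346269, 2178309, 3524578, 5702887, 9227465, 14930352, 24157817, 39088169
F(38) = 39088169


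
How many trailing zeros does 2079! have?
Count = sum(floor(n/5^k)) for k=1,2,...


floor(2079/5) = 415
floor(2079/25) = 83
floor(2079/125) = 16
floor(2079/625) = 3
Total = 517

517 trailing zeros


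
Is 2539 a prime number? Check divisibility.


Check divisors up to sqrt(2539) = 50.3885
No divisors found.
2539 is prime.

Yes, 2539 is prime


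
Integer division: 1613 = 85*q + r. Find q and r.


1613 = 85 * 18 + 83
Check: 1530 + 83 = 1613

q = 18, r = 83


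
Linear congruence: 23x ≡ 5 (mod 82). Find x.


GCD(23, 82) = 1, unique solution
a^(-1) mod 82 = 25
x = 25 * 5 mod 82 = 43

x ≡ 43 (mod 82)


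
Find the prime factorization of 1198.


1198 / 2 = 599
599 / 599 = 1
1198 = 2 × 599


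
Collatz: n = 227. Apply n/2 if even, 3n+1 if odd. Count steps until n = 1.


227 → 682 → 341 → 1024 → 512 → 256 → 128 → 64 → 32 → 16 → 8 → 4 → 2 → 1
Total steps = 13

13 steps


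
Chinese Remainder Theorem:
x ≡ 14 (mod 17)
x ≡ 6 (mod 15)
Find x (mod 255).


M = 17*15 = 255
M1 = M/17 = 15, M2 = M/15 = 17
M1^(-1) mod 17 = 8, M2^(-1) mod 15 = 8
x = 14*15*8 + 6*17*8 = 2496
2496 mod 255 = 201
Check: 201 mod 17 = 14 ✓, 201 mod 15 = 6 ✓

x ≡ 201 (mod 255)


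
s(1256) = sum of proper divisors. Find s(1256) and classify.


Proper divisors: 1, 2, 4, 8, 157, 314, 628
Sum = 1 + 2 + 4 + 8 + 157 + 314 + 628 = 1114
1114 < 1256 → deficient

s(1256) = 1114 (deficient)


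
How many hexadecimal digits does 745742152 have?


745742152 in base 16 = 2C731F48
Number of digits = 8

8 digits (base 16)


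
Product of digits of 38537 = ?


3 × 8 × 5 × 3 × 7 = 2520


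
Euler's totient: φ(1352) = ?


1352 = 2^3 × 13^2
Prime factors: 2, 13
φ(1352) = 1352 × (1-1/2) × (1-1/13)
= 1352 × 1/2 × 12/13 = 624

φ(1352) = 624


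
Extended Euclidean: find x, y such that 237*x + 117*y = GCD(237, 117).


Tabular extended Euclidean (each row: r = 237*s + 117*t):
r=237, s=1, t=0
r=117, s=0, t=1
q=2: r=3, s=1, t=-2   [237*(1) + 117*(-2) = 3]
q=39: r=0, s=-39, t=79   [237*(-39) + 117*(79) = 0]
GCD = 3; from the row with r=3: x=1, y=-2
Check: 237*(1) + 117*(-2) = 237 - 234 = 3

GCD = 3, x = 1, y = -2


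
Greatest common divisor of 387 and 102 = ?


387 = 3 * 102 + 81
102 = 1 * 81 + 21
81 = 3 * 21 + 18
21 = 1 * 18 + 3
18 = 6 * 3 + 0
GCD = 3


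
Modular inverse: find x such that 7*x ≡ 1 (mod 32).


Use the extended Euclidean algorithm on (32, 7); each row r = 32*s + 7*t:
r=32, s=1, t=0
r=7, s=0, t=1
q=4: r=4, s=1, t=-4   [32*(1) + 7*(-4) = 4]
q=1: r=3, s=-1, t=5   [32*(-1) + 7*(5) = 3]
q=1: r=1, s=2, t=-9   [32*(2) + 7*(-9) = 1]
q=3: r=0, s=-7, t=32   [32*(-7) + 7*(32) = 0]
GCD = 1 with t = -9, so 7*(-9) ≡ 1 (mod 32)
Inverse = -9 mod 32 = 23
Check: 7 * 23 = 161 ≡ 1 (mod 32)

7^(-1) ≡ 23 (mod 32)


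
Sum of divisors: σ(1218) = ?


Divisors of 1218: 1, 2, 3, 6, 7, 14, 21, 29, 42, 58, 87, 174, 203, 406, 609, 1218
Sum = 1 + 2 + 3 + 6 + 7 + 14 + 21 + 29 + 42 + 58 + 87 + 174 + 203 + 406 + 609 + 1218 = 2880

σ(1218) = 2880


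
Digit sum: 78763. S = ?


7 + 8 + 7 + 6 + 3 = 31


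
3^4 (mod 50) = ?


3^1 mod 50 = 3
3^2 mod 50 = 9
3^3 mod 50 = 27
3^4 mod 50 = 31


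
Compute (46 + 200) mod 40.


46 + 200 = 246
246 mod 40 = 6


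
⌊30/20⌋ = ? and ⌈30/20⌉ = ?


30/20 = 1.5000
floor = 1
ceil = 2

floor = 1, ceil = 2


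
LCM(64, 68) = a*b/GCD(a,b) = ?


GCD(64, 68) = 4
LCM = 64*68/4 = 4352/4 = 1088

LCM = 1088


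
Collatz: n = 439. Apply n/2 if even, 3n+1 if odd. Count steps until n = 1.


439 → 1318 → 659 → 1978 → 989 → 2968 → 1484 → 742 → 371 → 1114 → 557 → 1672 → 836 → 418 → 209 → 628 → 314 → 157 → 472 → 236 → 118 → 59 → 178 → 89 → 268 → 134 → 67 → 202 → 101 → 304 → 152 → 76 → 38 → 19 → 58 → 29 → 88 → 44 → 22 → 11 → 34 → 17 → 52 → 26 → 13 → 40 → 20 → 10 → 5 → 16 → 8 → 4 → 2 → 1
Total steps = 53

53 steps


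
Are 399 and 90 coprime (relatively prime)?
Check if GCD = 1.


Euclidean algorithm:
399 = 4 * 90 + 39
90 = 2 * 39 + 12
39 = 3 * 12 + 3
12 = 4 * 3 + 0
GCD(399, 90) = 3

No, not coprime (GCD = 3)


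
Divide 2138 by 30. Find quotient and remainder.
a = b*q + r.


2138 = 30 * 71 + 8
Check: 2130 + 8 = 2138

q = 71, r = 8


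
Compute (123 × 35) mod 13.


123 × 35 = 4305
4305 mod 13 = 2


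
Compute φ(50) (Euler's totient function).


50 = 2 × 5^2
Prime factors: 2, 5
φ(50) = 50 × (1-1/2) × (1-1/5)
= 50 × 1/2 × 4/5 = 20

φ(50) = 20


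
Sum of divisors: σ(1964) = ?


Divisors of 1964: 1, 2, 4, 491, 982, 1964
Sum = 1 + 2 + 4 + 491 + 982 + 1964 = 3444

σ(1964) = 3444


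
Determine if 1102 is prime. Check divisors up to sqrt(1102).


1102 / 2 = 551 (exact division)
1102 is NOT prime.

No, 1102 is not prime


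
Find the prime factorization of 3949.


3949 / 11 = 359
359 / 359 = 1
3949 = 11 × 359


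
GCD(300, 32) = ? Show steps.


300 = 9 * 32 + 12
32 = 2 * 12 + 8
12 = 1 * 8 + 4
8 = 2 * 4 + 0
GCD = 4


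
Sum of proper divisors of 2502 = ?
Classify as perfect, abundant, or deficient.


Proper divisors: 1, 2, 3, 6, 9, 18, 139, 278, 417, 834, 1251
Sum = 1 + 2 + 3 + 6 + 9 + 18 + 139 + 278 + 417 + 834 + 1251 = 2958
2958 > 2502 → abundant

s(2502) = 2958 (abundant)


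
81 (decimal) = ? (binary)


81 (base 10) = 81 (decimal)
81 (decimal) = 1010001 (base 2)


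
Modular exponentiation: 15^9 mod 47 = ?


15^1 mod 47 = 15
15^2 mod 47 = 37
15^3 mod 47 = 38
15^4 mod 47 = 6
15^5 mod 47 = 43
15^6 mod 47 = 34
15^7 mod 47 = 40
15^8 mod 47 = 36
15^9 mod 47 = 23


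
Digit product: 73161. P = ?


7 × 3 × 1 × 6 × 1 = 126


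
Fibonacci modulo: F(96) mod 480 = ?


F(k) mod 480 for k=1..96:
1, 1, 2, 3, 5, 8, 13, 21, 34, 55, 89, 144, 233, 377, 130, 27, 157, 184, 341, 45, 386, 431, 337, 288, 145, 433, 98, 51, 149, 200, 349, 69, 418, 7, 425, 432, 377, 329, 226, 75, 301, 376, 197, 93, 290, 383, 193, 96, 289, 385, 194, 99, 293, 392, 205, 117, 322, 439, 281, 240, 41, 281, 322, 123, 445, 88, 53, 141, 194, 335, 49, 384, 433, 337, 290, 147, 437, 104, 61, 165, 226, 391, 137, 48, 185, 233, 418, 171, 109, 280, 389, 189, 98, 287, 385, 192
F(96) mod 480 = 192


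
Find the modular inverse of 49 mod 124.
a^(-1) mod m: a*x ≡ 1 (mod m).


Use the extended Euclidean algorithm on (124, 49); each row r = 124*s + 49*t:
r=124, s=1, t=0
r=49, s=0, t=1
q=2: r=26, s=1, t=-2   [124*(1) + 49*(-2) = 26]
q=1: r=23, s=-1, t=3   [124*(-1) + 49*(3) = 23]
q=1: r=3, s=2, t=-5   [124*(2) + 49*(-5) = 3]
q=7: r=2, s=-15, t=38   [124*(-15) + 49*(38) = 2]
q=1: r=1, s=17, t=-43   [124*(17) + 49*(-43) = 1]
q=2: r=0, s=-49, t=124   [124*(-49) + 49*(124) = 0]
GCD = 1 with t = -43, so 49*(-43) ≡ 1 (mod 124)
Inverse = -43 mod 124 = 81
Check: 49 * 81 = 3969 ≡ 1 (mod 124)

49^(-1) ≡ 81 (mod 124)


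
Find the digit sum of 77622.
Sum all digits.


7 + 7 + 6 + 2 + 2 = 24


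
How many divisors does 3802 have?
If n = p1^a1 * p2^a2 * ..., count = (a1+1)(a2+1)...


3802 = 2^1 × 1901^1
d(3802) = (1+1) × (1+1) = 4

4 divisors


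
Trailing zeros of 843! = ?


floor(843/5) = 168
floor(843/25) = 33
floor(843/125) = 6
floor(843/625) = 1
Total = 208

208 trailing zeros


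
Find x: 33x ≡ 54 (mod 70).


GCD(33, 70) = 1, unique solution
a^(-1) mod 70 = 17
x = 17 * 54 mod 70 = 8

x ≡ 8 (mod 70)


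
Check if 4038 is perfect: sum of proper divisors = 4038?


Proper divisors of 4038: 1, 2, 3, 6, 673, 1346, 2019
Sum = 1 + 2 + 3 + 6 + 673 + 1346 + 2019 = 4050

No, 4038 is not perfect (4050 ≠ 4038)


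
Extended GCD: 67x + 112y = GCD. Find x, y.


Tabular extended Euclidean (each row: r = 67*s + 112*t):
r=67, s=1, t=0
r=112, s=0, t=1
q=0: r=67, s=1, t=0   [67*(1) + 112*(0) = 67]
q=1: r=45, s=-1, t=1   [67*(-1) + 112*(1) = 45]
q=1: r=22, s=2, t=-1   [67*(2) + 112*(-1) = 22]
q=2: r=1, s=-5, t=3   [67*(-5) + 112*(3) = 1]
q=22: r=0, s=112, t=-67   [67*(112) + 112*(-67) = 0]
GCD = 1; from the row with r=1: x=-5, y=3
Check: 67*(-5) + 112*(3) = -335 + 336 = 1

GCD = 1, x = -5, y = 3


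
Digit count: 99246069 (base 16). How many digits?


99246069 in base 16 = 5EA5FF5
Number of digits = 7

7 digits (base 16)


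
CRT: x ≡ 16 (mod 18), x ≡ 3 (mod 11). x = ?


M = 18*11 = 198
M1 = M/18 = 11, M2 = M/11 = 18
M1^(-1) mod 18 = 5, M2^(-1) mod 11 = 8
x = 16*11*5 + 3*18*8 = 1312
1312 mod 198 = 124
Check: 124 mod 18 = 16 ✓, 124 mod 11 = 3 ✓

x ≡ 124 (mod 198)


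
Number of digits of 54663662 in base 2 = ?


54663662 in base 2 = 11010000100001100111101110
Number of digits = 26

26 digits (base 2)


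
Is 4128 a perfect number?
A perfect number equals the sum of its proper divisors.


Proper divisors of 4128: 1, 2, 3, 4, 6, 8, 12, 16, 24, 32, 43, 48, 86, 96, 129, 172, 258, 344, 516, 688, 1032, 1376, 2064
Sum = 1 + 2 + 3 + 4 + 6 + 8 + 12 + 16 + 24 + 32 + 43 + 48 + 86 + 96 + 129 + 172 + 258 + 344 + 516 + 688 + 1032 + 1376 + 2064 = 6960

No, 4128 is not perfect (6960 ≠ 4128)


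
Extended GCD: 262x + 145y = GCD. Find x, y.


Tabular extended Euclidean (each row: r = 262*s + 145*t):
r=262, s=1, t=0
r=145, s=0, t=1
q=1: r=117, s=1, t=-1   [262*(1) + 145*(-1) = 117]
q=1: r=28, s=-1, t=2   [262*(-1) + 145*(2) = 28]
q=4: r=5, s=5, t=-9   [262*(5) + 145*(-9) = 5]
q=5: r=3, s=-26, t=47   [262*(-26) + 145*(47) = 3]
q=1: r=2, s=31, t=-56   [262*(31) + 145*(-56) = 2]
q=1: r=1, s=-57, t=103   [262*(-57) + 145*(103) = 1]
q=2: r=0, s=145, t=-262   [262*(145) + 145*(-262) = 0]
GCD = 1; from the row with r=1: x=-57, y=103
Check: 262*(-57) + 145*(103) = -14934 + 14935 = 1

GCD = 1, x = -57, y = 103


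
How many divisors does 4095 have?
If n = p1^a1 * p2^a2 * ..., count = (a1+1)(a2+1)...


4095 = 3^2 × 5^1 × 7^1 × 13^1
d(4095) = (2+1) × (1+1) × (1+1) × (1+1) = 24

24 divisors


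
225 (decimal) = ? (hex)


225 (base 10) = 225 (decimal)
225 (decimal) = E1 (base 16)


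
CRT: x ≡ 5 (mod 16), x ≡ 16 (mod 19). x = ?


M = 16*19 = 304
M1 = M/16 = 19, M2 = M/19 = 16
M1^(-1) mod 16 = 11, M2^(-1) mod 19 = 6
x = 5*19*11 + 16*16*6 = 2581
2581 mod 304 = 149
Check: 149 mod 16 = 5 ✓, 149 mod 19 = 16 ✓

x ≡ 149 (mod 304)


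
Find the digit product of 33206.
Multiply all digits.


3 × 3 × 2 × 0 × 6 = 0


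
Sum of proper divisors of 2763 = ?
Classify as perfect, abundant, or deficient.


Proper divisors: 1, 3, 9, 307, 921
Sum = 1 + 3 + 9 + 307 + 921 = 1241
1241 < 2763 → deficient

s(2763) = 1241 (deficient)


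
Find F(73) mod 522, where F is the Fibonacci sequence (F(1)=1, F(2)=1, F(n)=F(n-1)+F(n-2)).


F(k) mod 522 for k=1..73:
1, 1, 2, 3, 5, 8, 13, 21, 34, 55, 89, 144, 233, 377, 88, 465, 31, 496, 5, 501, 506, 485, 469, 432, 379, 289, 146, 435, 59, 494, 31, 3, 34, 37, 71, 108, 179, 287, 466, 231, 175, 406, 59, 465, 2, 467, 469, 414, 361, 253, 92, 345, 437, 260, 175, 435, 88, 1, 89, 90, 179, 269, 448, 195, 121, 316, 437, 231, 146, 377, 1, 378, 379
F(73) mod 522 = 379


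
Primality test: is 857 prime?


Check divisors up to sqrt(857) = 29.2746
No divisors found.
857 is prime.

Yes, 857 is prime


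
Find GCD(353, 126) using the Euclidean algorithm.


353 = 2 * 126 + 101
126 = 1 * 101 + 25
101 = 4 * 25 + 1
25 = 25 * 1 + 0
GCD = 1


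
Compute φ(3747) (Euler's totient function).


3747 = 3 × 1249
Prime factors: 3, 1249
φ(3747) = 3747 × (1-1/3) × (1-1/1249)
= 3747 × 2/3 × 1248/1249 = 2496

φ(3747) = 2496


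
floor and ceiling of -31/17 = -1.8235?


-31/17 = -1.8235
floor = -2
ceil = -1

floor = -2, ceil = -1


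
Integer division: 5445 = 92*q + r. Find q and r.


5445 = 92 * 59 + 17
Check: 5428 + 17 = 5445

q = 59, r = 17


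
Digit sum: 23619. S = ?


2 + 3 + 6 + 1 + 9 = 21


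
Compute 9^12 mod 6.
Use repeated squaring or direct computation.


9^1 mod 6 = 3
9^2 mod 6 = 3
9^3 mod 6 = 3
9^4 mod 6 = 3
9^5 mod 6 = 3
9^6 mod 6 = 3
9^7 mod 6 = 3
9^8 mod 6 = 3
9^9 mod 6 = 3
9^10 mod 6 = 3
9^11 mod 6 = 3
9^12 mod 6 = 3


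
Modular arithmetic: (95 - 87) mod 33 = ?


95 - 87 = 8
8 mod 33 = 8


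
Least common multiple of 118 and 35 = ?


GCD(118, 35) = 1
LCM = 118*35/1 = 4130/1 = 4130

LCM = 4130


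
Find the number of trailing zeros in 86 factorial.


floor(86/5) = 17
floor(86/25) = 3
Total = 20

20 trailing zeros


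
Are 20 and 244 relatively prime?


Euclidean algorithm:
244 = 12 * 20 + 4
20 = 5 * 4 + 0
GCD(20, 244) = 4

No, not coprime (GCD = 4)


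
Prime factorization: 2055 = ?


2055 / 3 = 685
685 / 5 = 137
137 / 137 = 1
2055 = 3 × 5 × 137


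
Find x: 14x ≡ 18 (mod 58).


GCD(14, 58) = 2 divides 18
Divide: 7x ≡ 9 (mod 29)
x ≡ 22 (mod 29)


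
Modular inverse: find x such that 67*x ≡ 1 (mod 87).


Use the extended Euclidean algorithm on (87, 67); each row r = 87*s + 67*t:
r=87, s=1, t=0
r=67, s=0, t=1
q=1: r=20, s=1, t=-1   [87*(1) + 67*(-1) = 20]
q=3: r=7, s=-3, t=4   [87*(-3) + 67*(4) = 7]
q=2: r=6, s=7, t=-9   [87*(7) + 67*(-9) = 6]
q=1: r=1, s=-10, t=13   [87*(-10) + 67*(13) = 1]
q=6: r=0, s=67, t=-87   [87*(67) + 67*(-87) = 0]
GCD = 1 with t = 13, so 67*(13) ≡ 1 (mod 87)
Inverse = 13 mod 87 = 13
Check: 67 * 13 = 871 ≡ 1 (mod 87)

67^(-1) ≡ 13 (mod 87)


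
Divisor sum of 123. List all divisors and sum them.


Divisors of 123: 1, 3, 41, 123
Sum = 1 + 3 + 41 + 123 = 168

σ(123) = 168


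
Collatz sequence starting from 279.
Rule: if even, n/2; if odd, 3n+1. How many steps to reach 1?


279 → 838 → 419 → 1258 → 629 → 1888 → 944 → 472 → 236 → 118 → 59 → 178 → 89 → 268 → 134 → 67 → 202 → 101 → 304 → 152 → 76 → 38 → 19 → 58 → 29 → 88 → 44 → 22 → 11 → 34 → 17 → 52 → 26 → 13 → 40 → 20 → 10 → 5 → 16 → 8 → 4 → 2 → 1
Total steps = 42

42 steps


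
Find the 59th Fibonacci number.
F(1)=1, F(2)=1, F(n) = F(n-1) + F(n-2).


Sequence: 1, 1, 2, 3, 5, 8, 13, 21, 34, 55, 89, 144, 233, 377, 610, 987, 1597, 2584, 4181, 6765, 10946, 17711, 28657, 46368, 75025, 121393, 196418, 317811, 514229, 832040, 1346269, 2178309, 3524578, 5702887, 9227465, 14930352, 24157817, 39088169, 63245986, 102334155, 165580141, 267914296, 433494437, 701408733, 1134903170, 1836311903, 2971215073, 4807526976, 7778742049, 12586269025, 20365011074, 32951280099, 53316291173, 86267571272, 139583862445, 225851433717, 365435296162, 591286729879, 956722026041
F(59) = 956722026041


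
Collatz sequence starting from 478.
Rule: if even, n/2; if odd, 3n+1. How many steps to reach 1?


478 → 239 → 718 → 359 → 1078 → 539 → 1618 → 809 → 2428 → 1214 → 607 → 1822 → 911 → 2734 → 1367 → 4102 → 2051 → 6154 → 3077 → 9232 → 4616 → 2308 → 1154 → 577 → 1732 → 866 → 433 → 1300 → 650 → 325 → 976 → 488 → 244 → 122 → 61 → 184 → 92 → 46 → 23 → 70 → 35 → 106 → 53 → 160 → 80 → 40 → 20 → 10 → 5 → 16 → 8 → 4 → 2 → 1
Total steps = 53

53 steps


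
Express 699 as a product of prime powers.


699 / 3 = 233
233 / 233 = 1
699 = 3 × 233


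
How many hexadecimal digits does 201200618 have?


201200618 in base 16 = BFE13EA
Number of digits = 7

7 digits (base 16)


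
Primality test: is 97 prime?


Check divisors up to sqrt(97) = 9.8489
No divisors found.
97 is prime.

Yes, 97 is prime


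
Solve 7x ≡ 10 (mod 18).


GCD(7, 18) = 1, unique solution
a^(-1) mod 18 = 13
x = 13 * 10 mod 18 = 4

x ≡ 4 (mod 18)


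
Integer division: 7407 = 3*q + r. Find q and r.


7407 = 3 * 2469 + 0
Check: 7407 + 0 = 7407

q = 2469, r = 0


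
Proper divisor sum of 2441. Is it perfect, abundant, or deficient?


Proper divisors: 1
Sum = 1 = 1
1 < 2441 → deficient

s(2441) = 1 (deficient)


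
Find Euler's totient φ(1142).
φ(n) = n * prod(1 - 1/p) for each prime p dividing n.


1142 = 2 × 571
Prime factors: 2, 571
φ(1142) = 1142 × (1-1/2) × (1-1/571)
= 1142 × 1/2 × 570/571 = 570

φ(1142) = 570


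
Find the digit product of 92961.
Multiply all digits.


9 × 2 × 9 × 6 × 1 = 972


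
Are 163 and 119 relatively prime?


Euclidean algorithm:
163 = 1 * 119 + 44
119 = 2 * 44 + 31
44 = 1 * 31 + 13
31 = 2 * 13 + 5
13 = 2 * 5 + 3
5 = 1 * 3 + 2
3 = 1 * 2 + 1
2 = 2 * 1 + 0
GCD(163, 119) = 1

Yes, coprime (GCD = 1)


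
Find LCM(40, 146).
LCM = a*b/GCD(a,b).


GCD(40, 146) = 2
LCM = 40*146/2 = 5840/2 = 2920

LCM = 2920


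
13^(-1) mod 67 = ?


Use the extended Euclidean algorithm on (67, 13); each row r = 67*s + 13*t:
r=67, s=1, t=0
r=13, s=0, t=1
q=5: r=2, s=1, t=-5   [67*(1) + 13*(-5) = 2]
q=6: r=1, s=-6, t=31   [67*(-6) + 13*(31) = 1]
q=2: r=0, s=13, t=-67   [67*(13) + 13*(-67) = 0]
GCD = 1 with t = 31, so 13*(31) ≡ 1 (mod 67)
Inverse = 31 mod 67 = 31
Check: 13 * 31 = 403 ≡ 1 (mod 67)

13^(-1) ≡ 31 (mod 67)


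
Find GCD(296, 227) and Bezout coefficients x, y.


Tabular extended Euclidean (each row: r = 296*s + 227*t):
r=296, s=1, t=0
r=227, s=0, t=1
q=1: r=69, s=1, t=-1   [296*(1) + 227*(-1) = 69]
q=3: r=20, s=-3, t=4   [296*(-3) + 227*(4) = 20]
q=3: r=9, s=10, t=-13   [296*(10) + 227*(-13) = 9]
q=2: r=2, s=-23, t=30   [296*(-23) + 227*(30) = 2]
q=4: r=1, s=102, t=-133   [296*(102) + 227*(-133) = 1]
q=2: r=0, s=-227, t=296   [296*(-227) + 227*(296) = 0]
GCD = 1; from the row with r=1: x=102, y=-133
Check: 296*(102) + 227*(-133) = 30192 - 30191 = 1

GCD = 1, x = 102, y = -133


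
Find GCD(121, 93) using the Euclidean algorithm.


121 = 1 * 93 + 28
93 = 3 * 28 + 9
28 = 3 * 9 + 1
9 = 9 * 1 + 0
GCD = 1


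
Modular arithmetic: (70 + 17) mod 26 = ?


70 + 17 = 87
87 mod 26 = 9


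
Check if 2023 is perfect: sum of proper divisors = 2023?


Proper divisors of 2023: 1, 7, 17, 119, 289
Sum = 1 + 7 + 17 + 119 + 289 = 433

No, 2023 is not perfect (433 ≠ 2023)


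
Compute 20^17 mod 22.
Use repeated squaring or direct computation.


20^1 mod 22 = 20
20^2 mod 22 = 4
20^3 mod 22 = 14
20^4 mod 22 = 16
20^5 mod 22 = 12
20^6 mod 22 = 20
20^7 mod 22 = 4
20^8 mod 22 = 14
20^9 mod 22 = 16
20^10 mod 22 = 12
20^11 mod 22 = 20
20^12 mod 22 = 4
20^13 mod 22 = 14
20^14 mod 22 = 16
20^15 mod 22 = 12
20^16 mod 22 = 20
20^17 mod 22 = 4


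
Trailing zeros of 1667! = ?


floor(1667/5) = 333
floor(1667/25) = 66
floor(1667/125) = 13
floor(1667/625) = 2
Total = 414

414 trailing zeros


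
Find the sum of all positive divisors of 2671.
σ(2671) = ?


Divisors of 2671: 1, 2671
Sum = 1 + 2671 = 2672

σ(2671) = 2672


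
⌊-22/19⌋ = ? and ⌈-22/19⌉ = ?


-22/19 = -1.1579
floor = -2
ceil = -1

floor = -2, ceil = -1


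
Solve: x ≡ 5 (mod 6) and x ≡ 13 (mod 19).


M = 6*19 = 114
M1 = M/6 = 19, M2 = M/19 = 6
M1^(-1) mod 6 = 1, M2^(-1) mod 19 = 16
x = 5*19*1 + 13*6*16 = 1343
1343 mod 114 = 89
Check: 89 mod 6 = 5 ✓, 89 mod 19 = 13 ✓

x ≡ 89 (mod 114)


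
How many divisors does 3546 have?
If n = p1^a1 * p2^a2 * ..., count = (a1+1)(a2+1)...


3546 = 2^1 × 3^2 × 197^1
d(3546) = (1+1) × (2+1) × (1+1) = 12

12 divisors


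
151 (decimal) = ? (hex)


151 (base 10) = 151 (decimal)
151 (decimal) = 97 (base 16)


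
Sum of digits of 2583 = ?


2 + 5 + 8 + 3 = 18


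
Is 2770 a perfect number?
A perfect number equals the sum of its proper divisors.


Proper divisors of 2770: 1, 2, 5, 10, 277, 554, 1385
Sum = 1 + 2 + 5 + 10 + 277 + 554 + 1385 = 2234

No, 2770 is not perfect (2234 ≠ 2770)


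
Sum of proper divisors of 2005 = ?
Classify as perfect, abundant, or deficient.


Proper divisors: 1, 5, 401
Sum = 1 + 5 + 401 = 407
407 < 2005 → deficient

s(2005) = 407 (deficient)


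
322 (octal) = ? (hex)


322 (base 8) = 210 (decimal)
210 (decimal) = D2 (base 16)


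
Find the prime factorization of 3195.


3195 / 3 = 1065
1065 / 3 = 355
355 / 5 = 71
71 / 71 = 1
3195 = 3^2 × 5 × 71


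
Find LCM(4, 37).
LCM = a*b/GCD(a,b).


GCD(4, 37) = 1
LCM = 4*37/1 = 148/1 = 148

LCM = 148


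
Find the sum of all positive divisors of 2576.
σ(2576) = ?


Divisors of 2576: 1, 2, 4, 7, 8, 14, 16, 23, 28, 46, 56, 92, 112, 161, 184, 322, 368, 644, 1288, 2576
Sum = 1 + 2 + 4 + 7 + 8 + 14 + 16 + 23 + 28 + 46 + 56 + 92 + 112 + 161 + 184 + 322 + 368 + 644 + 1288 + 2576 = 5952

σ(2576) = 5952


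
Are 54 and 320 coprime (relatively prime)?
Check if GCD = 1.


Euclidean algorithm:
320 = 5 * 54 + 50
54 = 1 * 50 + 4
50 = 12 * 4 + 2
4 = 2 * 2 + 0
GCD(54, 320) = 2

No, not coprime (GCD = 2)


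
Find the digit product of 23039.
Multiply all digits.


2 × 3 × 0 × 3 × 9 = 0


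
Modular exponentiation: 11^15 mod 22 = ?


11^1 mod 22 = 11
11^2 mod 22 = 11
11^3 mod 22 = 11
11^4 mod 22 = 11
11^5 mod 22 = 11
11^6 mod 22 = 11
11^7 mod 22 = 11
11^8 mod 22 = 11
11^9 mod 22 = 11
11^10 mod 22 = 11
11^11 mod 22 = 11
11^12 mod 22 = 11
11^13 mod 22 = 11
11^14 mod 22 = 11
11^15 mod 22 = 11


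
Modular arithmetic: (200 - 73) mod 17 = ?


200 - 73 = 127
127 mod 17 = 8


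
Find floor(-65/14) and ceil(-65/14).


-65/14 = -4.6429
floor = -5
ceil = -4

floor = -5, ceil = -4


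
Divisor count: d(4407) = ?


4407 = 3^1 × 13^1 × 113^1
d(4407) = (1+1) × (1+1) × (1+1) = 8

8 divisors


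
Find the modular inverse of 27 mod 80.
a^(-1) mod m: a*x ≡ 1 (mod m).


Use the extended Euclidean algorithm on (80, 27); each row r = 80*s + 27*t:
r=80, s=1, t=0
r=27, s=0, t=1
q=2: r=26, s=1, t=-2   [80*(1) + 27*(-2) = 26]
q=1: r=1, s=-1, t=3   [80*(-1) + 27*(3) = 1]
q=26: r=0, s=27, t=-80   [80*(27) + 27*(-80) = 0]
GCD = 1 with t = 3, so 27*(3) ≡ 1 (mod 80)
Inverse = 3 mod 80 = 3
Check: 27 * 3 = 81 ≡ 1 (mod 80)

27^(-1) ≡ 3 (mod 80)


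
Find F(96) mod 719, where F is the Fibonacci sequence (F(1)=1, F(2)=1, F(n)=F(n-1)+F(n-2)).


F(k) mod 719 for k=1..96:
1, 1, 2, 3, 5, 8, 13, 21, 34, 55, 89, 144, 233, 377, 610, 268, 159, 427, 586, 294, 161, 455, 616, 352, 249, 601, 131, 13, 144, 157, 301, 458, 40, 498, 538, 317, 136, 453, 589, 323, 193, 516, 709, 506, 496, 283, 60, 343, 403, 27, 430, 457, 168, 625, 74, 699, 54, 34, 88, 122, 210, 332, 542, 155, 697, 133, 111, 244, 355, 599, 235, 115, 350, 465, 96, 561, 657, 499, 437, 217, 654, 152, 87, 239, 326, 565, 172, 18, 190, 208, 398, 606, 285, 172, 457, 629
F(96) mod 719 = 629


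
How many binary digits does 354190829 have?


354190829 in base 2 = 10101000111001000010111101101
Number of digits = 29

29 digits (base 2)


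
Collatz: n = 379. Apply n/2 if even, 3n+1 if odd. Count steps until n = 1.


379 → 1138 → 569 → 1708 → 854 → 427 → 1282 → 641 → 1924 → 962 → 481 → 1444 → 722 → 361 → 1084 → 542 → 271 → 814 → 407 → 1222 → 611 → 1834 → 917 → 2752 → 1376 → 688 → 344 → 172 → 86 → 43 → 130 → 65 → 196 → 98 → 49 → 148 → 74 → 37 → 112 → 56 → 28 → 14 → 7 → 22 → 11 → 34 → 17 → 52 → 26 → 13 → 40 → 20 → 10 → 5 → 16 → 8 → 4 → 2 → 1
Total steps = 58

58 steps


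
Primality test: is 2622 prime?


2622 / 2 = 1311 (exact division)
2622 is NOT prime.

No, 2622 is not prime


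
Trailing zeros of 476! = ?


floor(476/5) = 95
floor(476/25) = 19
floor(476/125) = 3
Total = 117

117 trailing zeros


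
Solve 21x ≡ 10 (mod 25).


GCD(21, 25) = 1, unique solution
a^(-1) mod 25 = 6
x = 6 * 10 mod 25 = 10

x ≡ 10 (mod 25)


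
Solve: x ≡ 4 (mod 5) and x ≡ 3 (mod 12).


M = 5*12 = 60
M1 = M/5 = 12, M2 = M/12 = 5
M1^(-1) mod 5 = 3, M2^(-1) mod 12 = 5
x = 4*12*3 + 3*5*5 = 219
219 mod 60 = 39
Check: 39 mod 5 = 4 ✓, 39 mod 12 = 3 ✓

x ≡ 39 (mod 60)


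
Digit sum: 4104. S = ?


4 + 1 + 0 + 4 = 9


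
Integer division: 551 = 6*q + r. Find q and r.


551 = 6 * 91 + 5
Check: 546 + 5 = 551

q = 91, r = 5


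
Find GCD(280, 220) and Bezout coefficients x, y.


Tabular extended Euclidean (each row: r = 280*s + 220*t):
r=280, s=1, t=0
r=220, s=0, t=1
q=1: r=60, s=1, t=-1   [280*(1) + 220*(-1) = 60]
q=3: r=40, s=-3, t=4   [280*(-3) + 220*(4) = 40]
q=1: r=20, s=4, t=-5   [280*(4) + 220*(-5) = 20]
q=2: r=0, s=-11, t=14   [280*(-11) + 220*(14) = 0]
GCD = 20; from the row with r=20: x=4, y=-5
Check: 280*(4) + 220*(-5) = 1120 - 1100 = 20

GCD = 20, x = 4, y = -5


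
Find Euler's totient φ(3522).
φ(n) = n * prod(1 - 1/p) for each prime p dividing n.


3522 = 2 × 3 × 587
Prime factors: 2, 3, 587
φ(3522) = 3522 × (1-1/2) × (1-1/3) × (1-1/587)
= 3522 × 1/2 × 2/3 × 586/587 = 1172

φ(3522) = 1172


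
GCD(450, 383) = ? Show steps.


450 = 1 * 383 + 67
383 = 5 * 67 + 48
67 = 1 * 48 + 19
48 = 2 * 19 + 10
19 = 1 * 10 + 9
10 = 1 * 9 + 1
9 = 9 * 1 + 0
GCD = 1


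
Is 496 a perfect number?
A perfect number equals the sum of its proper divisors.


Proper divisors of 496: 1, 2, 4, 8, 16, 31, 62, 124, 248
Sum = 1 + 2 + 4 + 8 + 16 + 31 + 62 + 124 + 248 = 496

Yes, 496 is perfect (496 = 496)


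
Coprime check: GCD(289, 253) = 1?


Euclidean algorithm:
289 = 1 * 253 + 36
253 = 7 * 36 + 1
36 = 36 * 1 + 0
GCD(289, 253) = 1

Yes, coprime (GCD = 1)


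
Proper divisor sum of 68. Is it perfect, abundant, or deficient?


Proper divisors: 1, 2, 4, 17, 34
Sum = 1 + 2 + 4 + 17 + 34 = 58
58 < 68 → deficient

s(68) = 58 (deficient)


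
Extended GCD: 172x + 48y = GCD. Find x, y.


Tabular extended Euclidean (each row: r = 172*s + 48*t):
r=172, s=1, t=0
r=48, s=0, t=1
q=3: r=28, s=1, t=-3   [172*(1) + 48*(-3) = 28]
q=1: r=20, s=-1, t=4   [172*(-1) + 48*(4) = 20]
q=1: r=8, s=2, t=-7   [172*(2) + 48*(-7) = 8]
q=2: r=4, s=-5, t=18   [172*(-5) + 48*(18) = 4]
q=2: r=0, s=12, t=-43   [172*(12) + 48*(-43) = 0]
GCD = 4; from the row with r=4: x=-5, y=18
Check: 172*(-5) + 48*(18) = -860 + 864 = 4

GCD = 4, x = -5, y = 18


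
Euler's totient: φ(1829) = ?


1829 = 31 × 59
Prime factors: 31, 59
φ(1829) = 1829 × (1-1/31) × (1-1/59)
= 1829 × 30/31 × 58/59 = 1740

φ(1829) = 1740


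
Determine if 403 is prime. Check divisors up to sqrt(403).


403 / 13 = 31 (exact division)
403 is NOT prime.

No, 403 is not prime


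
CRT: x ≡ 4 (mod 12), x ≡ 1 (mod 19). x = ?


M = 12*19 = 228
M1 = M/12 = 19, M2 = M/19 = 12
M1^(-1) mod 12 = 7, M2^(-1) mod 19 = 8
x = 4*19*7 + 1*12*8 = 628
628 mod 228 = 172
Check: 172 mod 12 = 4 ✓, 172 mod 19 = 1 ✓

x ≡ 172 (mod 228)


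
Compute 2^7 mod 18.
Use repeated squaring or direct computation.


2^1 mod 18 = 2
2^2 mod 18 = 4
2^3 mod 18 = 8
2^4 mod 18 = 16
2^5 mod 18 = 14
2^6 mod 18 = 10
2^7 mod 18 = 2


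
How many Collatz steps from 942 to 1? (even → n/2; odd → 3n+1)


942 → 471 → 1414 → 707 → 2122 → 1061 → 3184 → 1592 → 796 → 398 → 199 → 598 → 299 → 898 → 449 → 1348 → 674 → 337 → 1012 → 506 → 253 → 760 → 380 → 190 → 95 → 286 → 143 → 430 → 215 → 646 → 323 → 970 → 485 → 1456 → 728 → 364 → 182 → 91 → 274 → 137 → 412 → 206 → 103 → 310 → 155 → 466 → 233 → 700 → 350 → 175 → 526 → 263 → 790 → 395 → 1186 → 593 → 1780 → 890 → 445 → 1336 → 668 → 334 → 167 → 502 → 251 → 754 → 377 → 1132 → 566 → 283 → 850 → 425 → 1276 → 638 → 319 → 958 → 479 → 1438 → 719 → 2158 → 1079 → 3238 → 1619 → 4858 → 2429 → 7288 → 3644 → 1822 → 911 → 2734 → 1367 → 4102 → 2051 → 6154 → 3077 → 9232 → 4616 → 2308 → 1154 → 577 → 1732 → 866 → 433 → 1300 → 650 → 325 → 976 → 488 → 244 → 122 → 61 → 184 → 92 → 46 → 23 → 70 → 35 → 106 → 53 → 160 → 80 → 40 → 20 → 10 → 5 → 16 → 8 → 4 → 2 → 1
Total steps = 129

129 steps


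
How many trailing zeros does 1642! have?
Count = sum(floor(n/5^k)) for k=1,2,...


floor(1642/5) = 328
floor(1642/25) = 65
floor(1642/125) = 13
floor(1642/625) = 2
Total = 408

408 trailing zeros


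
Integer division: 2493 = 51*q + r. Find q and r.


2493 = 51 * 48 + 45
Check: 2448 + 45 = 2493

q = 48, r = 45


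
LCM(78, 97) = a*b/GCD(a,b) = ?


GCD(78, 97) = 1
LCM = 78*97/1 = 7566/1 = 7566

LCM = 7566


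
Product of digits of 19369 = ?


1 × 9 × 3 × 6 × 9 = 1458


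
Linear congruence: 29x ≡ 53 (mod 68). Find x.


GCD(29, 68) = 1, unique solution
a^(-1) mod 68 = 61
x = 61 * 53 mod 68 = 37

x ≡ 37 (mod 68)


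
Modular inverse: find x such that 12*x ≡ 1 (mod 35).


Use the extended Euclidean algorithm on (35, 12); each row r = 35*s + 12*t:
r=35, s=1, t=0
r=12, s=0, t=1
q=2: r=11, s=1, t=-2   [35*(1) + 12*(-2) = 11]
q=1: r=1, s=-1, t=3   [35*(-1) + 12*(3) = 1]
q=11: r=0, s=12, t=-35   [35*(12) + 12*(-35) = 0]
GCD = 1 with t = 3, so 12*(3) ≡ 1 (mod 35)
Inverse = 3 mod 35 = 3
Check: 12 * 3 = 36 ≡ 1 (mod 35)

12^(-1) ≡ 3 (mod 35)


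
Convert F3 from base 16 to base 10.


F3 (base 16) = 243 (decimal)
243 (decimal) = 243 (base 10)


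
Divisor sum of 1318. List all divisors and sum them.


Divisors of 1318: 1, 2, 659, 1318
Sum = 1 + 2 + 659 + 1318 = 1980

σ(1318) = 1980


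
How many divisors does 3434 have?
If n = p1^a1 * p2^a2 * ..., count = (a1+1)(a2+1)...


3434 = 2^1 × 17^1 × 101^1
d(3434) = (1+1) × (1+1) × (1+1) = 8

8 divisors


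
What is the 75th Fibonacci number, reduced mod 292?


F(k) mod 292 for k=1..75:
1, 1, 2, 3, 5, 8, 13, 21, 34, 55, 89, 144, 233, 85, 26, 111, 137, 248, 93, 49, 142, 191, 41, 232, 273, 213, 194, 115, 17, 132, 149, 281, 138, 127, 265, 100, 73, 173, 246, 127, 81, 208, 289, 205, 202, 115, 25, 140, 165, 13, 178, 191, 77, 268, 53, 29, 82, 111, 193, 12, 205, 217, 130, 55, 185, 240, 133, 81, 214, 3, 217, 220, 145, 73, 218
F(75) mod 292 = 218


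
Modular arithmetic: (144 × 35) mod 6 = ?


144 × 35 = 5040
5040 mod 6 = 0


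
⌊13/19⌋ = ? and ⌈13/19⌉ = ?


13/19 = 0.6842
floor = 0
ceil = 1

floor = 0, ceil = 1


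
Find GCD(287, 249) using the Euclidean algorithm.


287 = 1 * 249 + 38
249 = 6 * 38 + 21
38 = 1 * 21 + 17
21 = 1 * 17 + 4
17 = 4 * 4 + 1
4 = 4 * 1 + 0
GCD = 1


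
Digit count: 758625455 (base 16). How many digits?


758625455 in base 16 = 2D37B4AF
Number of digits = 8

8 digits (base 16)


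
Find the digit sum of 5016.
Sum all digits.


5 + 0 + 1 + 6 = 12


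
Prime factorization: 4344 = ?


4344 / 2 = 2172
2172 / 2 = 1086
1086 / 2 = 543
543 / 3 = 181
181 / 181 = 1
4344 = 2^3 × 3 × 181


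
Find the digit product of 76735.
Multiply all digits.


7 × 6 × 7 × 3 × 5 = 4410


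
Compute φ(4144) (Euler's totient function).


4144 = 2^4 × 7 × 37
Prime factors: 2, 7, 37
φ(4144) = 4144 × (1-1/2) × (1-1/7) × (1-1/37)
= 4144 × 1/2 × 6/7 × 36/37 = 1728

φ(4144) = 1728


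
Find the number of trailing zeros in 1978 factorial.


floor(1978/5) = 395
floor(1978/25) = 79
floor(1978/125) = 15
floor(1978/625) = 3
Total = 492

492 trailing zeros


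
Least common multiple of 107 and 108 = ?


GCD(107, 108) = 1
LCM = 107*108/1 = 11556/1 = 11556

LCM = 11556


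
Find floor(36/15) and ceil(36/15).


36/15 = 2.4000
floor = 2
ceil = 3

floor = 2, ceil = 3


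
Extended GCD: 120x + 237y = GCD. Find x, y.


Tabular extended Euclidean (each row: r = 120*s + 237*t):
r=120, s=1, t=0
r=237, s=0, t=1
q=0: r=120, s=1, t=0   [120*(1) + 237*(0) = 120]
q=1: r=117, s=-1, t=1   [120*(-1) + 237*(1) = 117]
q=1: r=3, s=2, t=-1   [120*(2) + 237*(-1) = 3]
q=39: r=0, s=-79, t=40   [120*(-79) + 237*(40) = 0]
GCD = 3; from the row with r=3: x=2, y=-1
Check: 120*(2) + 237*(-1) = 240 - 237 = 3

GCD = 3, x = 2, y = -1


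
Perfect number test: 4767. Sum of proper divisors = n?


Proper divisors of 4767: 1, 3, 7, 21, 227, 681, 1589
Sum = 1 + 3 + 7 + 21 + 227 + 681 + 1589 = 2529

No, 4767 is not perfect (2529 ≠ 4767)


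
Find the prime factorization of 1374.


1374 / 2 = 687
687 / 3 = 229
229 / 229 = 1
1374 = 2 × 3 × 229


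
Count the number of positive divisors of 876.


876 = 2^2 × 3^1 × 73^1
d(876) = (2+1) × (1+1) × (1+1) = 12

12 divisors


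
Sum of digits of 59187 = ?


5 + 9 + 1 + 8 + 7 = 30


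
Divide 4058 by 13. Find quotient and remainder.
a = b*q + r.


4058 = 13 * 312 + 2
Check: 4056 + 2 = 4058

q = 312, r = 2


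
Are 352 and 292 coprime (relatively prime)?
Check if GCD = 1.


Euclidean algorithm:
352 = 1 * 292 + 60
292 = 4 * 60 + 52
60 = 1 * 52 + 8
52 = 6 * 8 + 4
8 = 2 * 4 + 0
GCD(352, 292) = 4

No, not coprime (GCD = 4)


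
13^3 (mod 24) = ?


13^1 mod 24 = 13
13^2 mod 24 = 1
13^3 mod 24 = 13


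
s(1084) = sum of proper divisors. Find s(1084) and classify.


Proper divisors: 1, 2, 4, 271, 542
Sum = 1 + 2 + 4 + 271 + 542 = 820
820 < 1084 → deficient

s(1084) = 820 (deficient)


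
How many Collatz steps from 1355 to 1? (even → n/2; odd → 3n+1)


1355 → 4066 → 2033 → 6100 → 3050 → 1525 → 4576 → 2288 → 1144 → 572 → 286 → 143 → 430 → 215 → 646 → 323 → 970 → 485 → 1456 → 728 → 364 → 182 → 91 → 274 → 137 → 412 → 206 → 103 → 310 → 155 → 466 → 233 → 700 → 350 → 175 → 526 → 263 → 790 → 395 → 1186 → 593 → 1780 → 890 → 445 → 1336 → 668 → 334 → 167 → 502 → 251 → 754 → 377 → 1132 → 566 → 283 → 850 → 425 → 1276 → 638 → 319 → 958 → 479 → 1438 → 719 → 2158 → 1079 → 3238 → 1619 → 4858 → 2429 → 7288 → 3644 → 1822 → 911 → 2734 → 1367 → 4102 → 2051 → 6154 → 3077 → 9232 → 4616 → 2308 → 1154 → 577 → 1732 → 866 → 433 → 1300 → 650 → 325 → 976 → 488 → 244 → 122 → 61 → 184 → 92 → 46 → 23 → 70 → 35 → 106 → 53 → 160 → 80 → 40 → 20 → 10 → 5 → 16 → 8 → 4 → 2 → 1
Total steps = 114

114 steps


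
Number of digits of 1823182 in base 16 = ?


1823182 in base 16 = 1BD1CE
Number of digits = 6

6 digits (base 16)


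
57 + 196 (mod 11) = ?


57 + 196 = 253
253 mod 11 = 0


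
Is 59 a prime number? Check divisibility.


Check divisors up to sqrt(59) = 7.6811
No divisors found.
59 is prime.

Yes, 59 is prime


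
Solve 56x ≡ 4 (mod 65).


GCD(56, 65) = 1, unique solution
a^(-1) mod 65 = 36
x = 36 * 4 mod 65 = 14

x ≡ 14 (mod 65)


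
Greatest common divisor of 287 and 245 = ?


287 = 1 * 245 + 42
245 = 5 * 42 + 35
42 = 1 * 35 + 7
35 = 5 * 7 + 0
GCD = 7


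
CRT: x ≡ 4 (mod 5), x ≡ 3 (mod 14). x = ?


M = 5*14 = 70
M1 = M/5 = 14, M2 = M/14 = 5
M1^(-1) mod 5 = 4, M2^(-1) mod 14 = 3
x = 4*14*4 + 3*5*3 = 269
269 mod 70 = 59
Check: 59 mod 5 = 4 ✓, 59 mod 14 = 3 ✓

x ≡ 59 (mod 70)


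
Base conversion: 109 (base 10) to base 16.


109 (base 10) = 109 (decimal)
109 (decimal) = 6D (base 16)


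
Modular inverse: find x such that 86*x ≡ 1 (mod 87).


Use the extended Euclidean algorithm on (87, 86); each row r = 87*s + 86*t:
r=87, s=1, t=0
r=86, s=0, t=1
q=1: r=1, s=1, t=-1   [87*(1) + 86*(-1) = 1]
q=86: r=0, s=-86, t=87   [87*(-86) + 86*(87) = 0]
GCD = 1 with t = -1, so 86*(-1) ≡ 1 (mod 87)
Inverse = -1 mod 87 = 86
Check: 86 * 86 = 7396 ≡ 1 (mod 87)

86^(-1) ≡ 86 (mod 87)


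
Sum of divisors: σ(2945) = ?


Divisors of 2945: 1, 5, 19, 31, 95, 155, 589, 2945
Sum = 1 + 5 + 19 + 31 + 95 + 155 + 589 + 2945 = 3840

σ(2945) = 3840


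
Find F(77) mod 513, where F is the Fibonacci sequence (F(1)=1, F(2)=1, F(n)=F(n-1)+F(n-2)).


F(k) mod 513 for k=1..77:
1, 1, 2, 3, 5, 8, 13, 21, 34, 55, 89, 144, 233, 377, 97, 474, 58, 19, 77, 96, 173, 269, 442, 198, 127, 325, 452, 264, 203, 467, 157, 111, 268, 379, 134, 0, 134, 134, 268, 402, 157, 46, 203, 249, 452, 188, 127, 315, 442, 244, 173, 417, 77, 494, 58, 39, 97, 136, 233, 369, 89, 458, 34, 492, 13, 505, 5, 510, 2, 512, 1, 0, 1, 1, 2, 3, 5
F(77) mod 513 = 5


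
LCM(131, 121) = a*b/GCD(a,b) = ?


GCD(131, 121) = 1
LCM = 131*121/1 = 15851/1 = 15851

LCM = 15851


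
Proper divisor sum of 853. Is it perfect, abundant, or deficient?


Proper divisors: 1
Sum = 1 = 1
1 < 853 → deficient

s(853) = 1 (deficient)


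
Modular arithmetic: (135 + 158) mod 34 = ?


135 + 158 = 293
293 mod 34 = 21


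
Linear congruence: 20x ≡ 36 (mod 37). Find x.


GCD(20, 37) = 1, unique solution
a^(-1) mod 37 = 13
x = 13 * 36 mod 37 = 24

x ≡ 24 (mod 37)


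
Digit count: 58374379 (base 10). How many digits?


58374379 has 8 digits in base 10
floor(log10(58374379)) + 1 = floor(7.7662) + 1 = 8

8 digits (base 10)


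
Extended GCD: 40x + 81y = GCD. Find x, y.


Tabular extended Euclidean (each row: r = 40*s + 81*t):
r=40, s=1, t=0
r=81, s=0, t=1
q=0: r=40, s=1, t=0   [40*(1) + 81*(0) = 40]
q=2: r=1, s=-2, t=1   [40*(-2) + 81*(1) = 1]
q=40: r=0, s=81, t=-40   [40*(81) + 81*(-40) = 0]
GCD = 1; from the row with r=1: x=-2, y=1
Check: 40*(-2) + 81*(1) = -80 + 81 = 1

GCD = 1, x = -2, y = 1


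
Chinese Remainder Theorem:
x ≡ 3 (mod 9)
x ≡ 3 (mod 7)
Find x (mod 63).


M = 9*7 = 63
M1 = M/9 = 7, M2 = M/7 = 9
M1^(-1) mod 9 = 4, M2^(-1) mod 7 = 4
x = 3*7*4 + 3*9*4 = 192
192 mod 63 = 3
Check: 3 mod 9 = 3 ✓, 3 mod 7 = 3 ✓

x ≡ 3 (mod 63)


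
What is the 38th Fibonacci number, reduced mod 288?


F(k) mod 288 for k=1..38:
1, 1, 2, 3, 5, 8, 13, 21, 34, 55, 89, 144, 233, 89, 34, 123, 157, 280, 149, 141, 2, 143, 145, 0, 145, 145, 2, 147, 149, 8, 157, 165, 34, 199, 233, 144, 89, 233
F(38) mod 288 = 233


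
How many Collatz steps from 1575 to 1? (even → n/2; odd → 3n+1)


1575 → 4726 → 2363 → 7090 → 3545 → 10636 → 5318 → 2659 → 7978 → 3989 → 11968 → 5984 → 2992 → 1496 → 748 → 374 → 187 → 562 → 281 → 844 → 422 → 211 → 634 → 317 → 952 → 476 → 238 → 119 → 358 → 179 → 538 → 269 → 808 → 404 → 202 → 101 → 304 → 152 → 76 → 38 → 19 → 58 → 29 → 88 → 44 → 22 → 11 → 34 → 17 → 52 → 26 → 13 → 40 → 20 → 10 → 5 → 16 → 8 → 4 → 2 → 1
Total steps = 60

60 steps


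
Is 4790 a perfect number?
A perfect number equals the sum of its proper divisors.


Proper divisors of 4790: 1, 2, 5, 10, 479, 958, 2395
Sum = 1 + 2 + 5 + 10 + 479 + 958 + 2395 = 3850

No, 4790 is not perfect (3850 ≠ 4790)


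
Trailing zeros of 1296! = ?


floor(1296/5) = 259
floor(1296/25) = 51
floor(1296/125) = 10
floor(1296/625) = 2
Total = 322

322 trailing zeros


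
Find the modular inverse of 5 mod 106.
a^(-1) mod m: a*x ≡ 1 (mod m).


Use the extended Euclidean algorithm on (106, 5); each row r = 106*s + 5*t:
r=106, s=1, t=0
r=5, s=0, t=1
q=21: r=1, s=1, t=-21   [106*(1) + 5*(-21) = 1]
q=5: r=0, s=-5, t=106   [106*(-5) + 5*(106) = 0]
GCD = 1 with t = -21, so 5*(-21) ≡ 1 (mod 106)
Inverse = -21 mod 106 = 85
Check: 5 * 85 = 425 ≡ 1 (mod 106)

5^(-1) ≡ 85 (mod 106)
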